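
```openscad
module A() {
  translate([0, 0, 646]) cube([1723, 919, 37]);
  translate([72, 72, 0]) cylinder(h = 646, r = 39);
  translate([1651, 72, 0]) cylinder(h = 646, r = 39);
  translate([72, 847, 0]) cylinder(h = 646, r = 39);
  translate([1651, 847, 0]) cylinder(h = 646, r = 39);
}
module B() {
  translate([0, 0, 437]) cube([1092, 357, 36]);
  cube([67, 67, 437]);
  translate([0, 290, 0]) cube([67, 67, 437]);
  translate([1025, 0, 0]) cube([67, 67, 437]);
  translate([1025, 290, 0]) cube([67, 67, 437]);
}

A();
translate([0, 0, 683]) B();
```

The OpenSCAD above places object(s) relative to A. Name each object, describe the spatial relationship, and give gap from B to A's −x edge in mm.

A is a table. B is a bench. The bench is on top of the table. The gap from the bench to the table's −x edge is 0 mm.

The bench's min-x is at 0; the table's min-x is 0; gap = 0 mm.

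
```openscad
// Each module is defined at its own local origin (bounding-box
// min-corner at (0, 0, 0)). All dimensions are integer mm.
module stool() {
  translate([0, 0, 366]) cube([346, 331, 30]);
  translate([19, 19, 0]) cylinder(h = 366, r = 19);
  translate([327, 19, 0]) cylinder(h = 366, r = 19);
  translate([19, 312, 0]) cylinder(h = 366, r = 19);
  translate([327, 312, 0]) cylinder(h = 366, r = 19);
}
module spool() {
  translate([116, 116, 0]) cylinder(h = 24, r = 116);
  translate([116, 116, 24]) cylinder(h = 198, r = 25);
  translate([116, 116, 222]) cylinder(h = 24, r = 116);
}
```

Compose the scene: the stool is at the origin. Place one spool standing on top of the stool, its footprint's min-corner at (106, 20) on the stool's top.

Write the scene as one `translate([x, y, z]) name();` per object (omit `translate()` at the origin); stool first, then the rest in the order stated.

stool();
translate([106, 20, 396]) spool();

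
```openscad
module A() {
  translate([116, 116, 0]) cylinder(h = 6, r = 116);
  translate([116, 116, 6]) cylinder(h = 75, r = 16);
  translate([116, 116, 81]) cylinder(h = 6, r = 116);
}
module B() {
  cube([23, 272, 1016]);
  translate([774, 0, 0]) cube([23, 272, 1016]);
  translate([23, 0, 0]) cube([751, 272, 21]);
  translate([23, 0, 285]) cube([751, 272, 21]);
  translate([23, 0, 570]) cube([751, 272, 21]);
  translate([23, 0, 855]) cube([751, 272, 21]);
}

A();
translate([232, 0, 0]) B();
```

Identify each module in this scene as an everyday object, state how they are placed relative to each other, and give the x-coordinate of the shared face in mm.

A is a spool. B is a bookshelf. The bookshelf is against the spool's +x side, with their −y faces flush. The x-coordinate of the shared face is 232 mm.

The spool's +x face and the bookshelf's −x face are both at x = 232 mm.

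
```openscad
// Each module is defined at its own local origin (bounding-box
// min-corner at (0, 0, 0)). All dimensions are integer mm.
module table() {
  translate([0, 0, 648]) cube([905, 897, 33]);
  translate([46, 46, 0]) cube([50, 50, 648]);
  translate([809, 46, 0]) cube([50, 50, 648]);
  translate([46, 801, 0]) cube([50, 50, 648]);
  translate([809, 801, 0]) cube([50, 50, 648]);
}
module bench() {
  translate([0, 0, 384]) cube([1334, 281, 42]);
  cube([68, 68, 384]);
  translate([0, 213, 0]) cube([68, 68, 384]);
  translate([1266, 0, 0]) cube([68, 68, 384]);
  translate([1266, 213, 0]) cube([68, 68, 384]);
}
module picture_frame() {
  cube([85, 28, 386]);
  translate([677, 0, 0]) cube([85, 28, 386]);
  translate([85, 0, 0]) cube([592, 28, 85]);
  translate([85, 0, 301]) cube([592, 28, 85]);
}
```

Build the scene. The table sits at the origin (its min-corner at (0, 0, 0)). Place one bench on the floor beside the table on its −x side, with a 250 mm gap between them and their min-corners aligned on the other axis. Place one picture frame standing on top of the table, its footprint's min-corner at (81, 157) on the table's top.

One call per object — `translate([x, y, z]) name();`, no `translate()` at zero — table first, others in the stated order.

table();
translate([-1584, 0, 0]) bench();
translate([81, 157, 681]) picture_frame();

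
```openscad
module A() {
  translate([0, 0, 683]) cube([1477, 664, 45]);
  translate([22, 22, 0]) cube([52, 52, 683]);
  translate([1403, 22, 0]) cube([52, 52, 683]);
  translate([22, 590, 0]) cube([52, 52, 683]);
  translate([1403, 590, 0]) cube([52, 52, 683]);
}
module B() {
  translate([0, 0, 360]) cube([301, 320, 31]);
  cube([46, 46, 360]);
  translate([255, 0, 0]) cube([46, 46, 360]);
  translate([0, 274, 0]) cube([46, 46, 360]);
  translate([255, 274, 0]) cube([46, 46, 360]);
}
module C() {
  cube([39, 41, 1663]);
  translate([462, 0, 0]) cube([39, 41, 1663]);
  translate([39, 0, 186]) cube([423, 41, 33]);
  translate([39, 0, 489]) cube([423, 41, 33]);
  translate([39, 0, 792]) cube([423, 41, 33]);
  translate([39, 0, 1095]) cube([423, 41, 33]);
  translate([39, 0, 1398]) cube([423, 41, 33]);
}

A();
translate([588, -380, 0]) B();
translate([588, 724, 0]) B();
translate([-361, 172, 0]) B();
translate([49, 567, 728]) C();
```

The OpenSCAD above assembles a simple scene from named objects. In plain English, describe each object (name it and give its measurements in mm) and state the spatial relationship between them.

A is a table: top 1477 mm (x) × 664 mm (y), 45 mm thick, upper face at z = 728 mm, on four 52×52 mm square legs, each inset 22 mm from the nearest pair of top edges, running from z = 0 to the bottom of the top.

B is a simple wooden stool: a rectangular seat 301 mm (x) by 320 mm (y), 31 mm thick, top face at z = 391 mm, on four square legs, each 46×46 mm in cross-section. The legs rest on z = 0, each flush with a corner of the seat.

C is a wooden ladder with two side rails of 39×41 mm section and 1663 mm height, set 501 mm apart overall. Between them run 5 rectangular rungs (41 mm deep, 33 mm thick), front faces flush with the rails' −y face. The bottom of the first rung is 186 mm above the floor and each subsequent rung is 303 mm higher than the one below.

Three stools sit around the table at the −y, +y, −x sides. The ladder is on top of the table.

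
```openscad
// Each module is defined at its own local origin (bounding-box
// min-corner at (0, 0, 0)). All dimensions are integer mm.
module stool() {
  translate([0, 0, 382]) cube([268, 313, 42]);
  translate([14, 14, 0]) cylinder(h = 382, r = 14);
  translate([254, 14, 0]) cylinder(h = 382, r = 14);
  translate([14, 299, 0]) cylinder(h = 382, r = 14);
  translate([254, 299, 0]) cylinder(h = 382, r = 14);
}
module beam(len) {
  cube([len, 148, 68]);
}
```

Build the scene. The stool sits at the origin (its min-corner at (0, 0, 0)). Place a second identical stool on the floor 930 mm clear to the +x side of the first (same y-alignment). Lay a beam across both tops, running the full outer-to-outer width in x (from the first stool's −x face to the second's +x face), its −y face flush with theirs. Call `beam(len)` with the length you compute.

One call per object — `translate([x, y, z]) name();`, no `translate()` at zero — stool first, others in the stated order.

stool();
translate([1198, 0, 0]) stool();
translate([0, 0, 424]) beam(1466);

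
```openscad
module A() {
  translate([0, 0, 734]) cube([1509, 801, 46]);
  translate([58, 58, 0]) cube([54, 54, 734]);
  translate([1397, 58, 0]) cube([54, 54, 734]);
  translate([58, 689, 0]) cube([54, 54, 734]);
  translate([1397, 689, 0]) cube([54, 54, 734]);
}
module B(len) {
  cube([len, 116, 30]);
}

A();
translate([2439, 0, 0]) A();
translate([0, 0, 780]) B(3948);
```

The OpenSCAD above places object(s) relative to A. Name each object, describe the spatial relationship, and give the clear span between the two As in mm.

Second table starts at x = 2439; first ends at x = 1509; clear span = 2439 − 1509 = 930 mm.

A is a table. B is a beam. A beam spans the tops of two tables. The clear span between the two tables is 930 mm.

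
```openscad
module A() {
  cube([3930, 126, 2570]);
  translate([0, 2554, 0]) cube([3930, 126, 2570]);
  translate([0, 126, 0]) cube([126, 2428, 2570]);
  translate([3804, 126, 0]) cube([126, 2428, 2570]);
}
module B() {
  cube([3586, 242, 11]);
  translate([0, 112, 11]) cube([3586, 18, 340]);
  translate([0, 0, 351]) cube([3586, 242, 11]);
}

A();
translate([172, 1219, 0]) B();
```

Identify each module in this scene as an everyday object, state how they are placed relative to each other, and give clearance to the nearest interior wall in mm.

A is a house frame. B is an I-beam. The I-beam sits inside the house frame, centred. The clearance to the nearest interior wall is 46 mm.

Clearances: x = 46, y = 1093; minimum 46 mm.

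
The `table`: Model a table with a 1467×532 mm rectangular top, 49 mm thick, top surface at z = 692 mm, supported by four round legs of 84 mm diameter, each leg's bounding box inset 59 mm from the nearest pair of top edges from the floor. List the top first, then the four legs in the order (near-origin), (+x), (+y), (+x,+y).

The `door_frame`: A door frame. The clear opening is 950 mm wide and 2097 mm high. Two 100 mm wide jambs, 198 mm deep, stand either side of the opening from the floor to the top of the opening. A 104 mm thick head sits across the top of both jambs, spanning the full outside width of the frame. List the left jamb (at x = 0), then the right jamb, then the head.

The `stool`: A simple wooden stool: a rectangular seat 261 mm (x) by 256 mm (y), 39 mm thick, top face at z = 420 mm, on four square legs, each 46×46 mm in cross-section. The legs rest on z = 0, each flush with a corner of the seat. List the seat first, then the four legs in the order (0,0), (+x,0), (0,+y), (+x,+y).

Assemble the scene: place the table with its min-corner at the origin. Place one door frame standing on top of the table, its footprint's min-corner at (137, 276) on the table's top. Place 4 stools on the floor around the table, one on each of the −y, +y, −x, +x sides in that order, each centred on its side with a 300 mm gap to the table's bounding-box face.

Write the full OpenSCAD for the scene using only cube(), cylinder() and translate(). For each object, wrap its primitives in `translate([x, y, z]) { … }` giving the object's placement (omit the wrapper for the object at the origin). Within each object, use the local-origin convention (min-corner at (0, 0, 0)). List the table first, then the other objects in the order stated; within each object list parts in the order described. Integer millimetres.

translate([0, 0, 643]) cube([1467, 532, 49]);
translate([101, 101, 0]) cylinder(h = 643, r = 42);
translate([1366, 101, 0]) cylinder(h = 643, r = 42);
translate([101, 431, 0]) cylinder(h = 643, r = 42);
translate([1366, 431, 0]) cylinder(h = 643, r = 42);
translate([137, 276, 692]) {
  cube([100, 198, 2097]);
  translate([1050, 0, 0]) cube([100, 198, 2097]);
  translate([0, 0, 2097]) cube([1150, 198, 104]);
}
translate([603, -556, 0]) {
  translate([0, 0, 381]) cube([261, 256, 39]);
  cube([46, 46, 381]);
  translate([215, 0, 0]) cube([46, 46, 381]);
  translate([0, 210, 0]) cube([46, 46, 381]);
  translate([215, 210, 0]) cube([46, 46, 381]);
}
translate([603, 832, 0]) {
  translate([0, 0, 381]) cube([261, 256, 39]);
  cube([46, 46, 381]);
  translate([215, 0, 0]) cube([46, 46, 381]);
  translate([0, 210, 0]) cube([46, 46, 381]);
  translate([215, 210, 0]) cube([46, 46, 381]);
}
translate([-561, 138, 0]) {
  translate([0, 0, 381]) cube([261, 256, 39]);
  cube([46, 46, 381]);
  translate([215, 0, 0]) cube([46, 46, 381]);
  translate([0, 210, 0]) cube([46, 46, 381]);
  translate([215, 210, 0]) cube([46, 46, 381]);
}
translate([1767, 138, 0]) {
  translate([0, 0, 381]) cube([261, 256, 39]);
  cube([46, 46, 381]);
  translate([215, 0, 0]) cube([46, 46, 381]);
  translate([0, 210, 0]) cube([46, 46, 381]);
  translate([215, 210, 0]) cube([46, 46, 381]);
}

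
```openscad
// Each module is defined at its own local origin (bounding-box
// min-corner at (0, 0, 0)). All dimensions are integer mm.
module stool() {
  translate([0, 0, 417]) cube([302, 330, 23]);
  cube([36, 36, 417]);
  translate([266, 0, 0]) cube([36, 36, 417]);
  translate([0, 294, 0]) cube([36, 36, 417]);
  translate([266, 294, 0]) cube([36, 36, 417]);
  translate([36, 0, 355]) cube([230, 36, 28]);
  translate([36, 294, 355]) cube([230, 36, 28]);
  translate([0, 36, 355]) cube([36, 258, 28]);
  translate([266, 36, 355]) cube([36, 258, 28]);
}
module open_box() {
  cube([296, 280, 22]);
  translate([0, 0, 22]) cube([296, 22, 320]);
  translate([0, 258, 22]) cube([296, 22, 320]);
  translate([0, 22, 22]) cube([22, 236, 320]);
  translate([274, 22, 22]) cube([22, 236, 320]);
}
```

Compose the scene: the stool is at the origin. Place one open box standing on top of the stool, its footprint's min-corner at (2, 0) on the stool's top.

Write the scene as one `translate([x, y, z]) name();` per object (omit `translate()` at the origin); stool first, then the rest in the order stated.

stool();
translate([2, 0, 440]) open_box();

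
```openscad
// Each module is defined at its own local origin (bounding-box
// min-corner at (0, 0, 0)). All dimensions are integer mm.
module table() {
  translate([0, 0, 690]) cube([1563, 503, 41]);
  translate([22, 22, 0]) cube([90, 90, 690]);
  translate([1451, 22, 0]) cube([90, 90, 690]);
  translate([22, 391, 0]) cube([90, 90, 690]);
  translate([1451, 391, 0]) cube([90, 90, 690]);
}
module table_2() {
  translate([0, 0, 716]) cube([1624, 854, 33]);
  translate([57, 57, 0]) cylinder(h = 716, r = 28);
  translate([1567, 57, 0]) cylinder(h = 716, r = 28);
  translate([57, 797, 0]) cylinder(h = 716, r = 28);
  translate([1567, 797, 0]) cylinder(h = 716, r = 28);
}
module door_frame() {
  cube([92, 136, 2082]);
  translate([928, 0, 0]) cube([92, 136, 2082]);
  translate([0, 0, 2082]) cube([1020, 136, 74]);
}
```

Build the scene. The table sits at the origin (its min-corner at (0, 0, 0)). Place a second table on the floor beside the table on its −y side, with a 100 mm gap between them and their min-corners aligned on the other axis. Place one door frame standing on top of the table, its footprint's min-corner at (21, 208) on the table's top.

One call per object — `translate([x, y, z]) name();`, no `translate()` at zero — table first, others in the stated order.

table();
translate([0, -954, 0]) table_2();
translate([21, 208, 731]) door_frame();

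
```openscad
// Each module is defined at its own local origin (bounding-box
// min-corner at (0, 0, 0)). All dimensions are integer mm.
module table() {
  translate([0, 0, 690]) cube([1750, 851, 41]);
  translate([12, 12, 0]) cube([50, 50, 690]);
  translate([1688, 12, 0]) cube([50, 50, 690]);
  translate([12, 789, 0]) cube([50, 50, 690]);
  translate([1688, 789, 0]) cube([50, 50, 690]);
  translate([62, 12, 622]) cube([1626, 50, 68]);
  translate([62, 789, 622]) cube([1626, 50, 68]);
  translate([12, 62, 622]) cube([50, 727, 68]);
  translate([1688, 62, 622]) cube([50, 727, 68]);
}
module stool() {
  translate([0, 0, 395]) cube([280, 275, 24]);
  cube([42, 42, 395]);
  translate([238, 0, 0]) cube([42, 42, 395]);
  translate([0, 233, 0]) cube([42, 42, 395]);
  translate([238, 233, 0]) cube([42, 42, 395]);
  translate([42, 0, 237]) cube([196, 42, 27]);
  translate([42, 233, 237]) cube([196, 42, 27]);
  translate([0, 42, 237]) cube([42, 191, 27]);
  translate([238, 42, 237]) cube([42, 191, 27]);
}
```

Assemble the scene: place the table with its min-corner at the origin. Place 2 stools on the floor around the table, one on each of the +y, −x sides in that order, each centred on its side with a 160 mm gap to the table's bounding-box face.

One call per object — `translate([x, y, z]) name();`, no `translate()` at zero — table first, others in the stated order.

table();
translate([735, 1011, 0]) stool();
translate([-440, 288, 0]) stool();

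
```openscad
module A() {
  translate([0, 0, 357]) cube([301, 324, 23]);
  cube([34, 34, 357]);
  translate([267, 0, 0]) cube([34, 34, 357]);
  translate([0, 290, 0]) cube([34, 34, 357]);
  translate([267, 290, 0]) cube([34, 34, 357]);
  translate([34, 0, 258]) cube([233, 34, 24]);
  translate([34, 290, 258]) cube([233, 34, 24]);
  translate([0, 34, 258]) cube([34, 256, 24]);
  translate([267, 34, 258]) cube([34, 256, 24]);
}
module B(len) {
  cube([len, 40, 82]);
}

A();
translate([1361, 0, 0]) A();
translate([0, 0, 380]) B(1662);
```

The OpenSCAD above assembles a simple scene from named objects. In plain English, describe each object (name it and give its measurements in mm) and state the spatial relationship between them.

A is a four-legged stool. The seat is 301×324 mm, 23 mm thick, top at z = 380 mm. It stands on four square legs, each 34×34 mm in cross-section, from z = 0 to the seat underside, each flush with a corner of the seat. Four stretchers, 34 mm wide and 24 mm tall, connect adjacent legs with their undersides at z = 258 mm, each running between the inner faces of the legs it joins and aligned with the legs' outer faces on the other axis.

B is a rectangular beam 1662 mm long (x), 40 mm deep (y), 82 mm thick (z).

The beam spans the tops of two stools placed 1060 mm apart, resting at z = 380 mm.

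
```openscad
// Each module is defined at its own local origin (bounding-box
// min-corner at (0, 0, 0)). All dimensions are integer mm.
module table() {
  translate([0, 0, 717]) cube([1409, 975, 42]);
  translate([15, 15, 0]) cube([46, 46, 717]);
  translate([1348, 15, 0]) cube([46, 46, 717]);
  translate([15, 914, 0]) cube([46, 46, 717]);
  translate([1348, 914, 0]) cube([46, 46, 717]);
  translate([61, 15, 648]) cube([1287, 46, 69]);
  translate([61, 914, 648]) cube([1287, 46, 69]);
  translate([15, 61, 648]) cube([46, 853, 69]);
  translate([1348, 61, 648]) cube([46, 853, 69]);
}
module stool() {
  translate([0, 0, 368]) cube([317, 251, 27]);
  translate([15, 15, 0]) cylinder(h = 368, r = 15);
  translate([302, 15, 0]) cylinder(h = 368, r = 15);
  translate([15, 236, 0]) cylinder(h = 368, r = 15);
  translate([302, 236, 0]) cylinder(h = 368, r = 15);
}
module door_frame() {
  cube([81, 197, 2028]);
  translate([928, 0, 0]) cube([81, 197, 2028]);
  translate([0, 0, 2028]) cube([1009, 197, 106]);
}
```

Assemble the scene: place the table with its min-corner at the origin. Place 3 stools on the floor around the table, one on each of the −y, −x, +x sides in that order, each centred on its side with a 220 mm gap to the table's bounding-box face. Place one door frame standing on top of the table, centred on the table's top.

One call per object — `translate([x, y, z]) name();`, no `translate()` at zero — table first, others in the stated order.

table();
translate([546, -471, 0]) stool();
translate([-537, 362, 0]) stool();
translate([1629, 362, 0]) stool();
translate([200, 389, 759]) door_frame();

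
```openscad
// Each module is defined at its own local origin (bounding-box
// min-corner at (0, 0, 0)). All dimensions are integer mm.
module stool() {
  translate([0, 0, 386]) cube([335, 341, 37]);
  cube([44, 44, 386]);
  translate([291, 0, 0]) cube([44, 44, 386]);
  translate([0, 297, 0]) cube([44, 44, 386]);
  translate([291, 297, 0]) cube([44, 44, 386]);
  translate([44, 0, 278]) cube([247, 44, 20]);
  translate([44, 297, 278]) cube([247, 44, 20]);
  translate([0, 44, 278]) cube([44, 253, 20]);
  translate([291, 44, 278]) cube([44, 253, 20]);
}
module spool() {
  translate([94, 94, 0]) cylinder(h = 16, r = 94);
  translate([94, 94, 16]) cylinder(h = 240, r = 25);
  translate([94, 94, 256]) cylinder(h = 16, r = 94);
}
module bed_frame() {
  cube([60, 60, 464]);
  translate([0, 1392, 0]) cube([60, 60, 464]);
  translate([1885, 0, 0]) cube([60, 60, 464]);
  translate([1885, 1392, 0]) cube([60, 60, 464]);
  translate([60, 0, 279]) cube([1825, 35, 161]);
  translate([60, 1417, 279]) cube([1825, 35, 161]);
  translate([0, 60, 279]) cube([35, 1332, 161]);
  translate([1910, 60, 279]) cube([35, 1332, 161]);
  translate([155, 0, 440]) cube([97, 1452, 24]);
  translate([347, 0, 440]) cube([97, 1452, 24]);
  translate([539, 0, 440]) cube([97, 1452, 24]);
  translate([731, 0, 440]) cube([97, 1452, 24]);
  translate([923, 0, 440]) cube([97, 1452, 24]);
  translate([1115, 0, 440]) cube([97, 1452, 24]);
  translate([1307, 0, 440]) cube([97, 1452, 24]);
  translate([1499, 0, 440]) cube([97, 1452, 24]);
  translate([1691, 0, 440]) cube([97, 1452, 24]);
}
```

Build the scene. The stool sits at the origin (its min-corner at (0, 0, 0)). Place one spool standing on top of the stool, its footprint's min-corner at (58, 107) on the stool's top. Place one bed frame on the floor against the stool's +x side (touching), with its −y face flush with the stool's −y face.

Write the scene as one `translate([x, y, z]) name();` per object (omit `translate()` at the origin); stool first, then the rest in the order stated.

stool();
translate([58, 107, 423]) spool();
translate([335, 0, 0]) bed_frame();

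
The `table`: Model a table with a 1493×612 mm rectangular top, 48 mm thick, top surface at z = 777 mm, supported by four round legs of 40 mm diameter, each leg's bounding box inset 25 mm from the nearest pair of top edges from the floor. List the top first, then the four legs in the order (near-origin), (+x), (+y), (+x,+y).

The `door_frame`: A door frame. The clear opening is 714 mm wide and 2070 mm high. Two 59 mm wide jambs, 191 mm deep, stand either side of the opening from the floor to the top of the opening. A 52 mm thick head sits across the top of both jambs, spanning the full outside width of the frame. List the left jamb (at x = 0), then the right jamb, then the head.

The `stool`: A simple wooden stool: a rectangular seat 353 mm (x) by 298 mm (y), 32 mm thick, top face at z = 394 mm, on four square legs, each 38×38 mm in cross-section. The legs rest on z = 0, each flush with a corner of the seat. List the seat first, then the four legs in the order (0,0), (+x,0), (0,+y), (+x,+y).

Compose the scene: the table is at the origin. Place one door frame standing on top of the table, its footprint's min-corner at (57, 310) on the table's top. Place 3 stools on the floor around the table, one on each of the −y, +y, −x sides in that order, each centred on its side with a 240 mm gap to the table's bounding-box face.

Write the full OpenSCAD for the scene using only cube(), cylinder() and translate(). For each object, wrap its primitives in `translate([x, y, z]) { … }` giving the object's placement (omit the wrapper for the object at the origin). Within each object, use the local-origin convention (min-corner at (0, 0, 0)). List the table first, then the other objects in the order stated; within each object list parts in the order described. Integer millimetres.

translate([0, 0, 729]) cube([1493, 612, 48]);
translate([45, 45, 0]) cylinder(h = 729, r = 20);
translate([1448, 45, 0]) cylinder(h = 729, r = 20);
translate([45, 567, 0]) cylinder(h = 729, r = 20);
translate([1448, 567, 0]) cylinder(h = 729, r = 20);
translate([57, 310, 777]) {
  cube([59, 191, 2070]);
  translate([773, 0, 0]) cube([59, 191, 2070]);
  translate([0, 0, 2070]) cube([832, 191, 52]);
}
translate([570, -538, 0]) {
  translate([0, 0, 362]) cube([353, 298, 32]);
  cube([38, 38, 362]);
  translate([315, 0, 0]) cube([38, 38, 362]);
  translate([0, 260, 0]) cube([38, 38, 362]);
  translate([315, 260, 0]) cube([38, 38, 362]);
}
translate([570, 852, 0]) {
  translate([0, 0, 362]) cube([353, 298, 32]);
  cube([38, 38, 362]);
  translate([315, 0, 0]) cube([38, 38, 362]);
  translate([0, 260, 0]) cube([38, 38, 362]);
  translate([315, 260, 0]) cube([38, 38, 362]);
}
translate([-593, 157, 0]) {
  translate([0, 0, 362]) cube([353, 298, 32]);
  cube([38, 38, 362]);
  translate([315, 0, 0]) cube([38, 38, 362]);
  translate([0, 260, 0]) cube([38, 38, 362]);
  translate([315, 260, 0]) cube([38, 38, 362]);
}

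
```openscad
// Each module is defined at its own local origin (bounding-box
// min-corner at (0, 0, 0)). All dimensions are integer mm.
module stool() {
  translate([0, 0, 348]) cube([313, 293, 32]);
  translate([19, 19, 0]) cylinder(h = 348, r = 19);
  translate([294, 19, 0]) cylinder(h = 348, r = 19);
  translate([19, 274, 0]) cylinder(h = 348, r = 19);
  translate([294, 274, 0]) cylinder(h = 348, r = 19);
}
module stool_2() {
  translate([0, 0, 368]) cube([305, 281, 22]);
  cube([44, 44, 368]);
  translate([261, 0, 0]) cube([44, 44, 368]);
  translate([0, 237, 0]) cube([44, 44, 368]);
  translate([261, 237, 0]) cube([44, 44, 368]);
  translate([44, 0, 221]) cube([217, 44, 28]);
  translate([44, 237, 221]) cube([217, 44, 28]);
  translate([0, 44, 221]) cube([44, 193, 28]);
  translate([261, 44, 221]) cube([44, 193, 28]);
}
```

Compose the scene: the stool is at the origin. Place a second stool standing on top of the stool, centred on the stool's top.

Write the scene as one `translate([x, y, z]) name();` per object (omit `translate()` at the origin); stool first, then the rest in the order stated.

stool();
translate([4, 6, 380]) stool_2();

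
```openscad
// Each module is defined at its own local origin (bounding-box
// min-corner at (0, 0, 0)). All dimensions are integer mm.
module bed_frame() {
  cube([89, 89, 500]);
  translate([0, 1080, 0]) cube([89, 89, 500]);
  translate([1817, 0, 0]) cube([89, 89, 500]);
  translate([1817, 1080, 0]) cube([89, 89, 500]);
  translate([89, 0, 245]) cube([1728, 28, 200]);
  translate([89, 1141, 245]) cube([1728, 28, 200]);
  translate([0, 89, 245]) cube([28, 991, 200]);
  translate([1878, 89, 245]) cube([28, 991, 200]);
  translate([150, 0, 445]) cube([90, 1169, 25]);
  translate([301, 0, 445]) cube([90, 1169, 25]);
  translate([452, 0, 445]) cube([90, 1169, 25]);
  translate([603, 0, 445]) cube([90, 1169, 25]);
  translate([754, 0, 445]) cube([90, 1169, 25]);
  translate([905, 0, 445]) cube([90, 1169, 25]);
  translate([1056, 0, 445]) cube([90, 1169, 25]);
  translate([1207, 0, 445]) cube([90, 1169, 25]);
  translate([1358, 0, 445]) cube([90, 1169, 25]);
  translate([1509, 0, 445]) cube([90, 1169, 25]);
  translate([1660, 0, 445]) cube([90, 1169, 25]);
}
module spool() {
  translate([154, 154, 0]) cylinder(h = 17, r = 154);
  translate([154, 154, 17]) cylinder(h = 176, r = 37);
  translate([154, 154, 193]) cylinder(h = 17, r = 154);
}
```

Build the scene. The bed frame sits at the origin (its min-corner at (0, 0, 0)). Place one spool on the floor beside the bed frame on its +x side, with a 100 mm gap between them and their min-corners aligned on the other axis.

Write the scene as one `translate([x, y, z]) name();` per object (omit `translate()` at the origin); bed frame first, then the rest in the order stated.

bed_frame();
translate([2006, 0, 0]) spool();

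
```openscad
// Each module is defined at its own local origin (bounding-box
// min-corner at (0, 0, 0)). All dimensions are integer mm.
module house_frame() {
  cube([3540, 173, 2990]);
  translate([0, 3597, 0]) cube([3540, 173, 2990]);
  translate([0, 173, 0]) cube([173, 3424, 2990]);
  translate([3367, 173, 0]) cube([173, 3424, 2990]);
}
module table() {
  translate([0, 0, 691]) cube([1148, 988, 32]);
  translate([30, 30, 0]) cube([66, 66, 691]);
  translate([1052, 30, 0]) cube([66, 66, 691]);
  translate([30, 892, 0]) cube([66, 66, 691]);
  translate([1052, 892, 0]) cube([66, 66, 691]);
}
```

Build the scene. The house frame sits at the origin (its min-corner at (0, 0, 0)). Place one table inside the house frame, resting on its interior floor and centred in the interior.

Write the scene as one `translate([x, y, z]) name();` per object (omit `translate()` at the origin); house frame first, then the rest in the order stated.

house_frame();
translate([1196, 1391, 0]) table();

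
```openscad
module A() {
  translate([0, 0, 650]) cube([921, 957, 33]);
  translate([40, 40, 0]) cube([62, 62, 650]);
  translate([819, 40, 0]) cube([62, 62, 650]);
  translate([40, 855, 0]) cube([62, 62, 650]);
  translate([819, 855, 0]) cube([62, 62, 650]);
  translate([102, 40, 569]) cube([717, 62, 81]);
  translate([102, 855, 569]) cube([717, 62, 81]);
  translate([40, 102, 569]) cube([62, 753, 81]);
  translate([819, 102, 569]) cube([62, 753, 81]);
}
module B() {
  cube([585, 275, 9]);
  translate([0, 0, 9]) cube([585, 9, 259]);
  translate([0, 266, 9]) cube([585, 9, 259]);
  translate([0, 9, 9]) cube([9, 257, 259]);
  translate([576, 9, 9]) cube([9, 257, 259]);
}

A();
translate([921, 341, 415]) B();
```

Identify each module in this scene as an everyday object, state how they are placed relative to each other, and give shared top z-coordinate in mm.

Both tops at z = 683 mm.

A is a table. B is an open box. The open box is beside the table with their tops flush at z = 683. The shared top z-coordinate is 683 mm.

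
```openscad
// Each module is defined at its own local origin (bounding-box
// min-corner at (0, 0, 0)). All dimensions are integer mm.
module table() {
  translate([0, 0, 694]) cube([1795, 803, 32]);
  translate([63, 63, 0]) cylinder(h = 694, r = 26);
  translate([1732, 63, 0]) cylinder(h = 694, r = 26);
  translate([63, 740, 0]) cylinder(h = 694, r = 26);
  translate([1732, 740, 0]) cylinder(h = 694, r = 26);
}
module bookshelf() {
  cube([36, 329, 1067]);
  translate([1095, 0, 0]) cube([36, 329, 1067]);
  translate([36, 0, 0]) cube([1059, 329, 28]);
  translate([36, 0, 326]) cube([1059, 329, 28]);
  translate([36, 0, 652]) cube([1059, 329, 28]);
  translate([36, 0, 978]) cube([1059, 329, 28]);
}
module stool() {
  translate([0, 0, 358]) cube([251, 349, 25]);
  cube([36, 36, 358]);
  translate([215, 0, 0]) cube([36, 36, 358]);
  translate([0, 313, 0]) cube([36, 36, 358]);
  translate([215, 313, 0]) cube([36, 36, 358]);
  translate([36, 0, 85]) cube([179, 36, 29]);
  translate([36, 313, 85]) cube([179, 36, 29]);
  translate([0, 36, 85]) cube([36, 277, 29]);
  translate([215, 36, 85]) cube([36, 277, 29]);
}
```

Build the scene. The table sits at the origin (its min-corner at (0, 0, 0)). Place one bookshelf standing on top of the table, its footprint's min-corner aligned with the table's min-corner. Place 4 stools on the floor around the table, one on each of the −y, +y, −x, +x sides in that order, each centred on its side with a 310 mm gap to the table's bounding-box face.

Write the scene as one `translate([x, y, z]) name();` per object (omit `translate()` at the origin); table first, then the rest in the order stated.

table();
translate([0, 0, 726]) bookshelf();
translate([772, -659, 0]) stool();
translate([772, 1113, 0]) stool();
translate([-561, 227, 0]) stool();
translate([2105, 227, 0]) stool();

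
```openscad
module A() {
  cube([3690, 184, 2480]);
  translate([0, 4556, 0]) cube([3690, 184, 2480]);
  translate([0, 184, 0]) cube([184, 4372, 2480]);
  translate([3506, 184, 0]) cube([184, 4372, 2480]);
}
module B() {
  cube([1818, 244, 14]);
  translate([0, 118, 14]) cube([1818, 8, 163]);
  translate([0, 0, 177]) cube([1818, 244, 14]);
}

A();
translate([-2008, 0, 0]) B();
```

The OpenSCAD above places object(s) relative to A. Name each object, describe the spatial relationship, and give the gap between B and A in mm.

A is a house frame. B is an I-beam. The I-beam is on the floor beside the house frame on its −x side. The gap between the I-beam and the house frame is 190 mm.

The I-beam's nearest face is 190 mm from the house frame's −x face.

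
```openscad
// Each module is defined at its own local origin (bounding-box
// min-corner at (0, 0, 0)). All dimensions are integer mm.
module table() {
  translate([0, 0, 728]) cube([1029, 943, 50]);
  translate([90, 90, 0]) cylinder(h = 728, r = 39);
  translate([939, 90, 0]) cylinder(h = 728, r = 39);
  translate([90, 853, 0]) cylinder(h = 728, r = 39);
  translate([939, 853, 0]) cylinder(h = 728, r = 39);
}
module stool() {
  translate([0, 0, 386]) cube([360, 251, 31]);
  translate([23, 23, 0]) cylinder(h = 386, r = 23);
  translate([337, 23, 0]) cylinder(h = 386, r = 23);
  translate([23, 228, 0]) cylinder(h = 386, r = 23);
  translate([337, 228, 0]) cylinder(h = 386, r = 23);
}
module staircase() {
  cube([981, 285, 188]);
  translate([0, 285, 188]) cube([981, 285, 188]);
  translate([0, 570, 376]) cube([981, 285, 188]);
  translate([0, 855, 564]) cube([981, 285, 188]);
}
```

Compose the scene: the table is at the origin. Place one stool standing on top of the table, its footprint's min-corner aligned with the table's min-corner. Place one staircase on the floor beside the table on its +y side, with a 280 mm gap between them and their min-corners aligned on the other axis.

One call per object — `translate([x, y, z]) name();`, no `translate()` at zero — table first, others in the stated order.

table();
translate([0, 0, 778]) stool();
translate([0, 1223, 0]) staircase();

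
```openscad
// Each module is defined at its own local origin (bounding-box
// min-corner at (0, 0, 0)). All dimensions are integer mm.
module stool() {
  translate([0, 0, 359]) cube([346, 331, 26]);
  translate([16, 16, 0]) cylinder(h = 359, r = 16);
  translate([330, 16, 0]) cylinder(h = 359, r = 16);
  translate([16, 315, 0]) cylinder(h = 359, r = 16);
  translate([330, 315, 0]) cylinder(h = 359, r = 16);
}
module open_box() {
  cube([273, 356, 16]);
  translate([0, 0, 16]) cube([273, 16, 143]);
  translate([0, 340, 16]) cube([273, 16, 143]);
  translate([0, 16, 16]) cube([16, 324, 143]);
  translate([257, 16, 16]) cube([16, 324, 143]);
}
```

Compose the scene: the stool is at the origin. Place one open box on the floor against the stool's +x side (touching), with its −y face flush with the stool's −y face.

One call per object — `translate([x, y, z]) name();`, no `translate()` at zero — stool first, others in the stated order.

stool();
translate([346, 0, 0]) open_box();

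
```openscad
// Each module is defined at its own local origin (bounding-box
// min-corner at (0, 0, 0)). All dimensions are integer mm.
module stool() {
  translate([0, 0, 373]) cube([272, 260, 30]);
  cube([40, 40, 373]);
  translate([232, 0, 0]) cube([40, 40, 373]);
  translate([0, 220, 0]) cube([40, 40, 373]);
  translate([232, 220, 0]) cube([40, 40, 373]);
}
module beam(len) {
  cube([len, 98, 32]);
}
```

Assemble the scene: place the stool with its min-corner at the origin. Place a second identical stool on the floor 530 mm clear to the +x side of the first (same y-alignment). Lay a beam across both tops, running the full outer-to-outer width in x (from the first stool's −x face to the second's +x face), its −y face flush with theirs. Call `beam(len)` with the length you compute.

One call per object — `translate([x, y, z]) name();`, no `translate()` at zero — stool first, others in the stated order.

stool();
translate([802, 0, 0]) stool();
translate([0, 0, 403]) beam(1074);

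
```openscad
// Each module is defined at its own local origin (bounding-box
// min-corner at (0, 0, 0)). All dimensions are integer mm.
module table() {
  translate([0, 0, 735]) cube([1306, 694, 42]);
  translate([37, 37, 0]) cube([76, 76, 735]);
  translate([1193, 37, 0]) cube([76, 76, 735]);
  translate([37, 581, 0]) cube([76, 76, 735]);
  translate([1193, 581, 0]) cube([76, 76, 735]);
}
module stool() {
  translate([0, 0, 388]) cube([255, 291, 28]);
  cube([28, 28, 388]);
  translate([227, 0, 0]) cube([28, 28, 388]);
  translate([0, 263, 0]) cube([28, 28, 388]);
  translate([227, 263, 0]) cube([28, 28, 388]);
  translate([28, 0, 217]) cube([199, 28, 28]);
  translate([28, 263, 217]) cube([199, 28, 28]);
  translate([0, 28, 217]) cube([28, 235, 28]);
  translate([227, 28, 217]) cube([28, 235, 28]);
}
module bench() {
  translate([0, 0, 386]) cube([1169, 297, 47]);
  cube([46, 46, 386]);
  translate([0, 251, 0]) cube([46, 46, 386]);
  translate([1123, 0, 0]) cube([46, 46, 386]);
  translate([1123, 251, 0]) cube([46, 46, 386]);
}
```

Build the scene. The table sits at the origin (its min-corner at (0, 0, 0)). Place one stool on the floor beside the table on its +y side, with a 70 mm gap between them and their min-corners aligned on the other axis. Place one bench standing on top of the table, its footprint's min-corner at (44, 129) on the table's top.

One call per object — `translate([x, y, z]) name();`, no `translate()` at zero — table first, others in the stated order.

table();
translate([0, 764, 0]) stool();
translate([44, 129, 777]) bench();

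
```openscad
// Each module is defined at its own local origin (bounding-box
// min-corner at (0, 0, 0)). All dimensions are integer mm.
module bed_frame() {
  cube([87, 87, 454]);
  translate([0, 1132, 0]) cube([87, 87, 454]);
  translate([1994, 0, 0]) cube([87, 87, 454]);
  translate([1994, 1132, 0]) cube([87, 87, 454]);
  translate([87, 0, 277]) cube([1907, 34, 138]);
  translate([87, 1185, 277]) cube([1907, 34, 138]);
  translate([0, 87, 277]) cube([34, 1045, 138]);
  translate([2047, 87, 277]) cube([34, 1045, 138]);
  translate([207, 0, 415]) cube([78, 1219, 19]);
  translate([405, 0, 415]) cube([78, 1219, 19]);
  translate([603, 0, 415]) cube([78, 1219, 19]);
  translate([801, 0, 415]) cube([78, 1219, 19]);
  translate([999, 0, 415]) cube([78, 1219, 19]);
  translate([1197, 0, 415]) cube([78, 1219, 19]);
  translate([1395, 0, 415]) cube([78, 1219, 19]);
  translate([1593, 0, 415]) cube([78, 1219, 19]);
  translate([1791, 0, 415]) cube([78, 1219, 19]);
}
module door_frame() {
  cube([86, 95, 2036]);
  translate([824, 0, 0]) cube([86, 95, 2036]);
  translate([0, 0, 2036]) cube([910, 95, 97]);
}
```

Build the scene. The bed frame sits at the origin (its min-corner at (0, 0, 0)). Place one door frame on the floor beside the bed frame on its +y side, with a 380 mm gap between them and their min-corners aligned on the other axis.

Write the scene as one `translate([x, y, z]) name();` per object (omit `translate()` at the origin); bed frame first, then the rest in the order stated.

bed_frame();
translate([0, 1599, 0]) door_frame();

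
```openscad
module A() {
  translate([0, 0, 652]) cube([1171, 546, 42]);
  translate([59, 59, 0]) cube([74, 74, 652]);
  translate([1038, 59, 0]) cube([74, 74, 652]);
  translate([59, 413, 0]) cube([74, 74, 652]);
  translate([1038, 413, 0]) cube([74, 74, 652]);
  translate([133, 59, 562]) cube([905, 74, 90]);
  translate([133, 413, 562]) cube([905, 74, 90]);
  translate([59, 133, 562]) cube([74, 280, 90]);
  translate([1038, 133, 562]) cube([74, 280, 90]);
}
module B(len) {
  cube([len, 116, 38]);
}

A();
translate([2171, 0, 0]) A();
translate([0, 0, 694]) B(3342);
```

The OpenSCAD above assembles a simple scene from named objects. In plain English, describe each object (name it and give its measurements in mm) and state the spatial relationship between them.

A is a rectangular dining table. The top is 1171×546×42 mm with its upper surface at z = 694 mm. It stands on four 74×74 mm square legs, each inset 59 mm from the nearest pair of top edges, running from the floor to the underside of the top. Four apron rails, 74 mm thick and 90 mm tall, run between adjacent legs with their top edges flush with the underside of the top and their outer faces flush with the legs' outer faces.

B is a rectangular beam 3342 mm long (x), 116 mm deep (y), 38 mm thick (z).

The beam spans the tops of two tables placed 1000 mm apart, resting at z = 694 mm.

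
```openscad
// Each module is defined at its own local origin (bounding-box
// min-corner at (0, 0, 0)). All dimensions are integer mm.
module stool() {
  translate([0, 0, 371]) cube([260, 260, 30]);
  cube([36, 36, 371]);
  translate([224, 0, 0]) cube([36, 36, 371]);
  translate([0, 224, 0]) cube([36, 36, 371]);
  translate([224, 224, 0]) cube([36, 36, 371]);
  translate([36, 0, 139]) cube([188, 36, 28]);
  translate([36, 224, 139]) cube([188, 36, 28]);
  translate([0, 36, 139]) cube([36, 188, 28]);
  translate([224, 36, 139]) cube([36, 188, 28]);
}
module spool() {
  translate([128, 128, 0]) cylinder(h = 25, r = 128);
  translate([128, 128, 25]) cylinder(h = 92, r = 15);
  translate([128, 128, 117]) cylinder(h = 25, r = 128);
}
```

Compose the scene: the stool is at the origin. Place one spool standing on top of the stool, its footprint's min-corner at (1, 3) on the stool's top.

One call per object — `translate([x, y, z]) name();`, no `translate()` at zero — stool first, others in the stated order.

stool();
translate([1, 3, 401]) spool();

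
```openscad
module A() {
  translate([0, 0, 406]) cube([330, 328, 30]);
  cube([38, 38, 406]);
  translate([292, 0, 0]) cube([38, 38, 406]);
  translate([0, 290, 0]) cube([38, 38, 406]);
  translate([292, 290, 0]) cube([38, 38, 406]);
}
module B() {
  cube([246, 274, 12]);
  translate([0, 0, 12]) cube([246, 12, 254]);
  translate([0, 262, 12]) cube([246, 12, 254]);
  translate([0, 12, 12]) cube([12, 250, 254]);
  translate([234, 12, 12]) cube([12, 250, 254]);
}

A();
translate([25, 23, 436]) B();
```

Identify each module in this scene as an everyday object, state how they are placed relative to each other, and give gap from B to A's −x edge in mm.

The open box's min-x is at 25; the stool's min-x is 0; gap = 25 mm.

A is a stool. B is an open box. The open box is on top of the stool. The gap from the open box to the stool's −x edge is 25 mm.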